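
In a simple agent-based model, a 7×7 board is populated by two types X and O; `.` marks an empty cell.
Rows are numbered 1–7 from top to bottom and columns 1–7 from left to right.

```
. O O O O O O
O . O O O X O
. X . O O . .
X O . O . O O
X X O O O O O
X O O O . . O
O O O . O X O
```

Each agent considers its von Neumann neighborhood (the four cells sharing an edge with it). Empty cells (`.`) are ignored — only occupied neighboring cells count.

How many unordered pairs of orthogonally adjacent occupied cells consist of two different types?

Scan each occupied cell's neighbors to the right and below so each pair is counted once.
From row 1: 1 unlike of 10 pairs (running 1/10).
From row 2: 2 unlike of 6 pairs (running 3/16).
From row 3: 1 unlike of 3 pairs (running 4/19).
From row 4: 2 unlike of 7 pairs (running 6/26).
From row 5: 2 unlike of 11 pairs (running 8/37).
From row 6: 2 unlike of 7 pairs (running 10/44).
From row 7: 2 unlike of 4 pairs (running 12/48).
Total adjacent occupied pairs: 48; unlike-type pairs: 12.

12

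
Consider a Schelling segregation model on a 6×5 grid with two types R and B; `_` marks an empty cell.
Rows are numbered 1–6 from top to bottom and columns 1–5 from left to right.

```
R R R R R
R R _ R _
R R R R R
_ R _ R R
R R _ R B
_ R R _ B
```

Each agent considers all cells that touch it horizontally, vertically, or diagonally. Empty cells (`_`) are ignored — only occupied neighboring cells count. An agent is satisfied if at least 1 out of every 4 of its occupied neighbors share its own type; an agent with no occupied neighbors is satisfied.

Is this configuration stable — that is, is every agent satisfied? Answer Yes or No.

Yes

(1,1)R 3/3 satisfied
(1,2)R 4/4 satisfied
(1,3)R 4/4 satisfied
(1,4)R 3/3 satisfied
(1,5)R 2/2 satisfied
(2,1)R 5/5 satisfied
(2,2)R 7/7 satisfied
(2,4)R 6/6 satisfied
(3,1)R 4/4 satisfied
(3,2)R 5/5 satisfied
(3,3)R 6/6 satisfied
(3,4)R 5/5 satisfied
(3,5)R 4/4 satisfied
(4,2)R 5/5 satisfied
(4,4)R 5/6 satisfied
(4,5)R 4/5 satisfied
(5,1)R 3/3 satisfied
(5,2)R 4/4 satisfied
(5,4)R 3/5 satisfied
(5,5)B 1/4 satisfied
(6,2)R 3/3 satisfied
(6,3)R 3/3 satisfied
(6,5)B 1/2 satisfied
All meet the threshold, so the configuration is stable.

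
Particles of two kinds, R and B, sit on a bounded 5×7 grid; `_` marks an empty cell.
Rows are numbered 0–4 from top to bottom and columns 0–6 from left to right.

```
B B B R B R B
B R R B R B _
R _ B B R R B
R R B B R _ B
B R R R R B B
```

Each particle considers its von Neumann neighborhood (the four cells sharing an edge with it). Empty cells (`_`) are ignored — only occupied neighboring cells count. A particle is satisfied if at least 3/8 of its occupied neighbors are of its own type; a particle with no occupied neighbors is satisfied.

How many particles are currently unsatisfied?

(0,0)B 2/2 ✓
(0,1)B 2/3 ✓
(0,2)B 1/3 ✗
(0,3)R 0/3 ✗
(0,4)B 0/3 ✗
(0,5)R 0/3 ✗
(0,6)B 0/1 ✗
(1,0)B 1/3 ✗
(1,1)R 1/3 ✗
(1,2)R 1/4 ✗
(1,3)B 1/4 ✗
(1,4)R 1/4 ✗
(1,5)B 0/3 ✗
(2,0)R 1/2 ✓
(2,2)B 2/3 ✓
(2,3)B 3/4 ✓
(2,4)R 3/4 ✓
(2,5)R 1/3 ✗
(2,6)B 1/2 ✓
(3,0)R 2/3 ✓
(3,1)R 2/3 ✓
(3,2)B 2/4 ✓
(3,3)B 2/4 ✓
(3,4)R 2/3 ✓
(3,6)B 2/2 ✓
(4,0)B 0/2 ✗
(4,1)R 2/3 ✓
(4,2)R 2/3 ✓
(4,3)R 2/3 ✓
(4,4)R 2/3 ✓
(4,5)B 1/2 ✓
(4,6)B 2/2 ✓
Unsatisfied: (0,2), (0,3), (0,4), (0,5), (0,6), (1,0), (1,1), (1,2), (1,3), (1,4), (1,5), (2,5), (4,0) — 13 in total.

13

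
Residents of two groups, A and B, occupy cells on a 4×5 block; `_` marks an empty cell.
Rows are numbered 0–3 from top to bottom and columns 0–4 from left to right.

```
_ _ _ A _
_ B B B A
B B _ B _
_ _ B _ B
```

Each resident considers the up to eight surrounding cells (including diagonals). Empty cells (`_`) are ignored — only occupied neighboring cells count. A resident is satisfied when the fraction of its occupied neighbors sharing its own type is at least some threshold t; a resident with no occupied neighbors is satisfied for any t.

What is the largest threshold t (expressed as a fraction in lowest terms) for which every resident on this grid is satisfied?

1/3

Row 0: (0,3)A 1/3
Row 1: (1,1)B 3/3 · (1,2)B 4/5 · (1,3)B 2/4 · (1,4)A 1/3
Row 2: (2,0)B 2/2 · (2,1)B 4/4 · (2,3)B 4/5
Row 3: (3,2)B 2/2 · (3,4)B 1/1
The smallest same-type fraction is 1/3 at (0,3), which reduces to 1/3. Any threshold above that leaves this resident unsatisfied.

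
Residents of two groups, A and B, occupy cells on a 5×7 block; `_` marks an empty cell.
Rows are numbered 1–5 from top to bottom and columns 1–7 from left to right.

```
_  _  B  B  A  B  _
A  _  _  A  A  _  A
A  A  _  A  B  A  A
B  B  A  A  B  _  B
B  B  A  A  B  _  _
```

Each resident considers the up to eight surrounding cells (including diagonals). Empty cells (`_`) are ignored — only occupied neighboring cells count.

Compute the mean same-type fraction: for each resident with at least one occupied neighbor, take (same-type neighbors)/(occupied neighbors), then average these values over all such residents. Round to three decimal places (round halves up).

(1,3)B 1/2
(1,4)B 1/4
(1,5)A 2/4
(1,6)B 0/3
(2,1)A 2/2
(2,4)A 3/6
(2,5)A 4/7
(2,7)A 2/3
(3,1)A 2/4
(3,2)A 3/5
(3,4)A 4/6
(3,5)B 1/6
(3,6)A 3/6
(3,7)A 2/3
(4,1)B 3/5
(4,2)B 3/7
(4,3)A 5/7
(4,4)A 4/7
(4,5)B 2/6
(4,7)B 0/2
(5,1)B 3/3
(5,2)B 3/5
(5,3)A 3/5
(5,4)A 3/5
(5,5)B 1/3
Sum over 25 residents: 1/2 + 1/4 + 2/4 + 0/3 + 2/2 + 3/6 + 4/7 + 2/3 + 2/4 + 3/5 + 4/6 + 1/6 + 3/6 + 2/3 + 3/5 + 3/7 + 5/7 + 4/7 + 2/6 + 0/2 + 3/3 + 3/5 + 3/5 + 3/5 + 1/3 = 1081/84; mean = 1081/84 ÷ 25 = 1081/2100 = 0.514761… → 0.515.

0.515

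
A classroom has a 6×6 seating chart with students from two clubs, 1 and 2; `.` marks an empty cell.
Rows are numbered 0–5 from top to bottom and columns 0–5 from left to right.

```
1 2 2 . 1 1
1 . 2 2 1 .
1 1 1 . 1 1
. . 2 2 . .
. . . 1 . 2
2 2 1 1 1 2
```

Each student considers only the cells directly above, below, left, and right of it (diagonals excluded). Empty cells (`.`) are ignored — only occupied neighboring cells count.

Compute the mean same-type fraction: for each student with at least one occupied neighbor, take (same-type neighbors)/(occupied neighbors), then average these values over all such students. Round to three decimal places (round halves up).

(0,0)1 1/2
(0,1)2 1/2
(0,2)2 2/2
(0,4)1 2/2
(0,5)1 1/1
(1,0)1 2/2
(1,2)2 2/3
(1,3)2 1/2
(1,4)1 2/3
(2,0)1 2/2
(2,1)1 2/2
(2,2)1 1/3
(2,4)1 2/2
(2,5)1 1/1
(3,2)2 1/2
(3,3)2 1/2
(4,3)1 1/2
(4,5)2 1/1
(5,0)2 1/1
(5,1)2 1/2
(5,2)1 1/2
(5,3)1 3/3
(5,4)1 1/2
(5,5)2 1/2
Sum over 24 students: 1/2 + 1/2 + 2/2 + 2/2 + 1/1 + 2/2 + 2/3 + 1/2 + 2/3 + 2/2 + 2/2 + 1/3 + 2/2 + 1/1 + 1/2 + 1/2 + 1/2 + 1/1 + 1/1 + 1/2 + 1/2 + 3/3 + 1/2 + 1/2 = 53/3; mean = 53/3 ÷ 24 = 53/72 = 0.736111… → 0.736.

0.736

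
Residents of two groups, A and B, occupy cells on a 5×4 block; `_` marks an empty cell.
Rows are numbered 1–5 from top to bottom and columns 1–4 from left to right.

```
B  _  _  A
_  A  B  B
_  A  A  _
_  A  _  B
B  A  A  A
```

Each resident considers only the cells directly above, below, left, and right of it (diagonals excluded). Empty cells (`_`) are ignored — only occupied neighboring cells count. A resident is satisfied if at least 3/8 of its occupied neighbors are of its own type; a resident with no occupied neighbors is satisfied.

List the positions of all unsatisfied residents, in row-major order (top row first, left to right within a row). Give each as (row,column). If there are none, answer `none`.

(1,4), (2,3), (4,4), (5,1)

Row 1: (1,1)B 0/0 ✓ · (1,4)A 0/1 ✗
Row 2: (2,2)A 1/2 ✓ · (2,3)B 1/3 ✗ · (2,4)B 1/2 ✓
Row 3: (3,2)A 3/3 ✓ · (3,3)A 1/2 ✓
Row 4: (4,2)A 2/2 ✓ · (4,4)B 0/1 ✗
Row 5: (5,1)B 0/1 ✗ · (5,2)A 2/3 ✓ · (5,3)A 2/2 ✓ · (5,4)A 1/2 ✓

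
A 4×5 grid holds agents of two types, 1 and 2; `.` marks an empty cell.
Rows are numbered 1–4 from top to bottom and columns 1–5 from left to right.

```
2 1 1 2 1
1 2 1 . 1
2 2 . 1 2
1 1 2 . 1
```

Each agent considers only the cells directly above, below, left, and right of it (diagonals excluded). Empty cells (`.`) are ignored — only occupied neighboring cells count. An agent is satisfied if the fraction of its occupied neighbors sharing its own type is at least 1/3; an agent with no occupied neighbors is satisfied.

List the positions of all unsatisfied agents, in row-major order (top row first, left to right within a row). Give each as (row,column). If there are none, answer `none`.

(1,1)2 0/2 not
(1,2)1 1/3 satisfied
(1,3)1 2/3 satisfied
(1,4)2 0/2 not
(1,5)1 1/2 satisfied
(2,1)1 0/3 not
(2,2)2 1/4 not
(2,3)1 1/2 satisfied
(2,5)1 1/2 satisfied
(3,1)2 1/3 satisfied
(3,2)2 2/3 satisfied
(3,4)1 0/1 not
(3,5)2 0/3 not
(4,1)1 1/2 satisfied
(4,2)1 1/3 satisfied
(4,3)2 0/1 not
(4,5)1 0/1 not

(1,1), (1,4), (2,1), (2,2), (3,4), (3,5), (4,3), (4,5)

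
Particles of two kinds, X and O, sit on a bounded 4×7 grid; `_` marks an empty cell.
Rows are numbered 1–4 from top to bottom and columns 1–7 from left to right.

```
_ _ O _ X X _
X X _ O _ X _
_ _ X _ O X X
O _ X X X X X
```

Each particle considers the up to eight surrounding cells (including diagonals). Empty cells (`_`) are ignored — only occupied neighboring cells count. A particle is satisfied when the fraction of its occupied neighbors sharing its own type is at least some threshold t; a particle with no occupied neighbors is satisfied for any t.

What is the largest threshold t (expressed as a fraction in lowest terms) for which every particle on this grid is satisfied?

(1,3)O 1/2
(1,5)X 2/3
(1,6)X 2/2
(2,1)X 1/1
(2,2)X 2/3
(2,4)O 2/4
(2,6)X 4/5
(3,3)X 3/4
(3,5)O 1/6
(3,6)X 5/6
(3,7)X 4/4
(4,1)O — no occupied neighbors
(4,3)X 2/2
(4,4)X 3/4
(4,5)X 3/4
(4,6)X 4/5
(4,7)X 3/3
The smallest same-type fraction is 1/6 at (3,5), which reduces to 1/6. Any threshold above that leaves this particle unsatisfied.

1/6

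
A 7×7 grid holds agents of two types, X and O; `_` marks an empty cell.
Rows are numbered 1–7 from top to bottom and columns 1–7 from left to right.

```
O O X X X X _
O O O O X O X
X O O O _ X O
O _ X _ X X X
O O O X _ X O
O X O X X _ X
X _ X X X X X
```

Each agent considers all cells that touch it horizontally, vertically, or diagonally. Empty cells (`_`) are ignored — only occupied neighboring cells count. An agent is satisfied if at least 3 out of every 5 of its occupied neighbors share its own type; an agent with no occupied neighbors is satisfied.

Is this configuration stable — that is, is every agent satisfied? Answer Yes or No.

No

Row 1: (1,1)O 3/3 ok · (1,2)O 4/5 ok · (1,3)X 1/5 unhappy · (1,4)X 3/5 ok · (1,5)X 3/5 ok · (1,6)X 3/4 ok
Row 2: (2,1)O 4/5 ok · (2,2)O 6/8 ok · (2,3)O 6/8 ok · (2,4)O 3/7 unhappy · (2,5)X 4/7 unhappy · (2,6)O 1/6 unhappy · (2,7)X 2/4 unhappy
Row 3: (3,1)X 0/4 unhappy · (3,2)O 5/7 ok · (3,3)O 5/6 ok · (3,4)O 3/6 unhappy · (3,6)X 5/7 ok · (3,7)O 1/5 unhappy
Row 4: (4,1)O 3/4 ok · (4,3)X 1/6 unhappy · (4,5)X 4/5 ok · (4,6)X 4/6 ok · (4,7)X 3/5 ok
Row 5: (5,1)O 3/4 ok · (5,2)O 5/7 ok · (5,3)O 2/6 unhappy · (5,4)X 4/6 ok · (5,6)X 5/6 ok · (5,7)O 0/4 unhappy
Row 6: (6,1)O 2/4 unhappy · (6,2)X 2/7 unhappy · (6,3)O 2/7 unhappy · (6,4)X 5/7 ok · (6,5)X 6/6 ok · (6,7)X 3/4 ok
Row 7: (7,1)X 1/2 unhappy · (7,3)X 3/4 ok · (7,4)X 4/5 ok · (7,5)X 4/4 ok · (7,6)X 4/4 ok · (7,7)X 2/2 ok
For instance (1,3) has only 1/5 same-type neighbors, below 3/5.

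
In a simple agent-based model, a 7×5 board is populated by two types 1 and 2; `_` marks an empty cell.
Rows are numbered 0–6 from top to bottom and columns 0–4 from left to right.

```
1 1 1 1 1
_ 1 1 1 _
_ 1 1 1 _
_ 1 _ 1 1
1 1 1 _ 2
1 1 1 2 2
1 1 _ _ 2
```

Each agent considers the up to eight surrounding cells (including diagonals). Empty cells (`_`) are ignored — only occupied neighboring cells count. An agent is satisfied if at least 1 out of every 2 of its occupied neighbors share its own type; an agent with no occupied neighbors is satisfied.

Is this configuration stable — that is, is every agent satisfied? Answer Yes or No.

Yes

(0,0)1 2/2 ok
(0,1)1 4/4 ok
(0,2)1 5/5 ok
(0,3)1 4/4 ok
(0,4)1 2/2 ok
(1,1)1 6/6 ok
(1,2)1 8/8 ok
(1,3)1 6/6 ok
(2,1)1 4/4 ok
(2,2)1 7/7 ok
(2,3)1 5/5 ok
(3,1)1 5/5 ok
(3,3)1 4/5 ok
(3,4)1 2/3 ok
(4,0)1 4/4 ok
(4,1)1 6/6 ok
(4,2)1 5/6 ok
(4,4)2 2/4 ok
(5,0)1 5/5 ok
(5,1)1 7/7 ok
(5,2)1 4/5 ok
(5,3)2 3/5 ok
(5,4)2 3/3 ok
(6,0)1 3/3 ok
(6,1)1 4/4 ok
(6,4)2 2/2 ok
All meet the threshold, so the configuration is stable.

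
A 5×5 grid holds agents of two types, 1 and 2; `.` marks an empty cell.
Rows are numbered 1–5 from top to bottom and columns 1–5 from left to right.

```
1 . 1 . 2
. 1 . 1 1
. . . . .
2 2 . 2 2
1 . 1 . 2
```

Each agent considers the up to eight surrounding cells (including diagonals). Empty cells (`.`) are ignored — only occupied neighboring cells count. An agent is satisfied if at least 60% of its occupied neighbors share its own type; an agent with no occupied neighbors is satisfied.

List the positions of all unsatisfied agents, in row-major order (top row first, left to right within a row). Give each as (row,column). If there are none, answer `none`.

(1,5), (2,5), (4,1), (4,2), (5,1), (5,3)

(1,1)1 1/1 ok
(1,3)1 2/2 ok
(1,5)2 0/2 unhappy
(2,2)1 2/2 ok
(2,4)1 2/3 ok
(2,5)1 1/2 unhappy
(4,1)2 1/2 unhappy
(4,2)2 1/3 unhappy
(4,4)2 2/3 ok
(4,5)2 2/2 ok
(5,1)1 0/2 unhappy
(5,3)1 0/2 unhappy
(5,5)2 2/2 ok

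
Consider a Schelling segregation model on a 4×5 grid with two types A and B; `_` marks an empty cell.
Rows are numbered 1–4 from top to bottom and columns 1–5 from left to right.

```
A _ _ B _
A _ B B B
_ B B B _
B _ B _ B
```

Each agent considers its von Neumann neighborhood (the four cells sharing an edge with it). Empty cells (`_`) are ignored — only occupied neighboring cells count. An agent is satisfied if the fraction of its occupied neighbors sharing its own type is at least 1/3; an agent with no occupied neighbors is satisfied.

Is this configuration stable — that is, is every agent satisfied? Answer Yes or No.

Row 1: (1,1)A 1/1 ok · (1,4)B 1/1 ok
Row 2: (2,1)A 1/1 ok · (2,3)B 2/2 ok · (2,4)B 4/4 ok · (2,5)B 1/1 ok
Row 3: (3,2)B 1/1 ok · (3,3)B 4/4 ok · (3,4)B 2/2 ok
Row 4: (4,1)B 0/0 ok · (4,3)B 1/1 ok · (4,5)B 0/0 ok
All meet the threshold, so the configuration is stable.

Yes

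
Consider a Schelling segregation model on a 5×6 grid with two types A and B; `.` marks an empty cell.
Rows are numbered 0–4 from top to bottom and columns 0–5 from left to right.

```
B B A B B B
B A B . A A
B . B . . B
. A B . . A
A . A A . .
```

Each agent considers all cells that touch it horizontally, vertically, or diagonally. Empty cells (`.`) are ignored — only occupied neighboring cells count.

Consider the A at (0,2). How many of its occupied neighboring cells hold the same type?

Occupied neighbors of (0,2): (0,1)=B, (0,3)=B, (1,1)=A, (1,2)=B.
Same type (A): 1 of 4.

1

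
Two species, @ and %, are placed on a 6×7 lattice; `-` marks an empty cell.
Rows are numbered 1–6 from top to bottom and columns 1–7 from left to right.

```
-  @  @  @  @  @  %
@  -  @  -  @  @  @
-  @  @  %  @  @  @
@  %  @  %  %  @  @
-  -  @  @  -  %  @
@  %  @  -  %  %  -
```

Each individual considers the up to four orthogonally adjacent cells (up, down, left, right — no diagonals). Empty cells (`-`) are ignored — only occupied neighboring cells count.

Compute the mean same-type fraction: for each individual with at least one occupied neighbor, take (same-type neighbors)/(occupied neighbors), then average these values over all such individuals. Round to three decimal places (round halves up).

(1,2)@ 1/1
(1,3)@ 3/3
(1,4)@ 2/2
(1,5)@ 3/3
(1,6)@ 2/3
(1,7)% 0/2
(2,1)@ — no occupied neighbors
(2,3)@ 2/2
(2,5)@ 3/3
(2,6)@ 4/4
(2,7)@ 2/3
(3,2)@ 1/2
(3,3)@ 3/4
(3,4)% 1/3
(3,5)@ 2/4
(3,6)@ 4/4
(3,7)@ 3/3
(4,1)@ 0/1
(4,2)% 0/3
(4,3)@ 2/4
(4,4)% 2/4
(4,5)% 1/3
(4,6)@ 2/4
(4,7)@ 3/3
(5,3)@ 3/3
(5,4)@ 1/2
(5,6)% 1/3
(5,7)@ 1/2
(6,1)@ 0/1
(6,2)% 0/2
(6,3)@ 1/2
(6,5)% 1/1
(6,6)% 2/2
Sum over 32 individuals: 1/1 + 3/3 + 2/2 + 3/3 + 2/3 + 0/2 + 2/2 + 3/3 + 4/4 + 2/3 + 1/2 + 3/4 + 1/3 + 2/4 + 4/4 + 3/3 + 0/1 + 0/3 + 2/4 + 2/4 + 1/3 + 2/4 + 3/3 + 3/3 + 1/2 + 1/3 + 1/2 + 0/1 + 0/2 + 1/2 + 1/1 + 2/2 = 241/12; mean = 241/12 ÷ 32 = 241/384 = 0.627604… → 0.628.

0.628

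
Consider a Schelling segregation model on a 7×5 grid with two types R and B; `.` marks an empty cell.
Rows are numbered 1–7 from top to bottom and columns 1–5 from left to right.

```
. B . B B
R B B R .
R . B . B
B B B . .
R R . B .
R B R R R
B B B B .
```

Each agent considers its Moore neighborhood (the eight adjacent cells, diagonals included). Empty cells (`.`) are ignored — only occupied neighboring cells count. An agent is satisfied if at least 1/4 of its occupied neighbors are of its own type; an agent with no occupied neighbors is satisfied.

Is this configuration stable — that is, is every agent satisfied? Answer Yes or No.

No

(1,2)B 2/3 satisfied
(1,4)B 2/3 satisfied
(1,5)B 1/2 satisfied
(2,1)R 1/3 satisfied
(2,2)B 3/5 satisfied
(2,3)B 4/5 satisfied
(2,4)R 0/5 not
(3,1)R 1/4 satisfied
(3,3)B 4/5 satisfied
(3,5)B 0/1 not
(4,1)B 1/4 satisfied
(4,2)B 3/6 satisfied
(4,3)B 3/4 satisfied
(5,1)R 2/5 satisfied
(5,2)R 3/7 satisfied
(5,4)B 1/4 satisfied
(6,1)R 2/5 satisfied
(6,2)B 3/7 satisfied
(6,3)R 2/7 satisfied
(6,4)R 2/5 satisfied
(6,5)R 1/3 satisfied
(7,1)B 2/3 satisfied
(7,2)B 3/5 satisfied
(7,3)B 3/5 satisfied
(7,4)B 1/4 satisfied
For instance (2,4) has only 0/5 same-type neighbors, below 1/4.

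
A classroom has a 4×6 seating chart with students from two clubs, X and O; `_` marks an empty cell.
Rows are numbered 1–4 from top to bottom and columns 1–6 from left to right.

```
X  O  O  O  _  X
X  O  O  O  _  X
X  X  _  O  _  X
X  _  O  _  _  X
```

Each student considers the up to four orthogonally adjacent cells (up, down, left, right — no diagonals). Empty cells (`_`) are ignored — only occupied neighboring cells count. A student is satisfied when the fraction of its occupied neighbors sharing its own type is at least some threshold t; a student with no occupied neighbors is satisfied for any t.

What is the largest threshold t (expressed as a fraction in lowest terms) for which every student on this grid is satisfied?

1/2

(1,1)X 1/2
(1,2)O 2/3
(1,3)O 3/3
(1,4)O 2/2
(1,6)X 1/1
(2,1)X 2/3
(2,2)O 2/4
(2,3)O 3/3
(2,4)O 3/3
(2,6)X 2/2
(3,1)X 3/3
(3,2)X 1/2
(3,4)O 1/1
(3,6)X 2/2
(4,1)X 1/1
(4,3)O — no occupied neighbors
(4,6)X 1/1
The smallest same-type fraction is 1/2 at (1,1), which reduces to 1/2. Any threshold above that leaves this student unsatisfied.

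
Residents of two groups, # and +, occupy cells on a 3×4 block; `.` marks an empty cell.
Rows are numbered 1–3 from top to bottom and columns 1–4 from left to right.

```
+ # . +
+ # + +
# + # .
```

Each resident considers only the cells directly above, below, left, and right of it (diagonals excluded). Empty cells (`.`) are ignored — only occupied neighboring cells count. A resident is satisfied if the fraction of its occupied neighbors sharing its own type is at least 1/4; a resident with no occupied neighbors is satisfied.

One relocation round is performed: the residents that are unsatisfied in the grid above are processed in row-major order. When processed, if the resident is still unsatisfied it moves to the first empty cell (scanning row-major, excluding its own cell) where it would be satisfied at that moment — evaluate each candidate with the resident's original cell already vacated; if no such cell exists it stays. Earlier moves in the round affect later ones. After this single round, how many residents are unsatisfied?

0

Initially unsatisfied (in order): (3,1), (3,2), (3,3).
  (3,1) → (1,3).
  (3,2) → (3,1).
  (3,3) → (3,2).
Resulting grid:
+ # # +
+ # + +
+ # . .
All satisfied now.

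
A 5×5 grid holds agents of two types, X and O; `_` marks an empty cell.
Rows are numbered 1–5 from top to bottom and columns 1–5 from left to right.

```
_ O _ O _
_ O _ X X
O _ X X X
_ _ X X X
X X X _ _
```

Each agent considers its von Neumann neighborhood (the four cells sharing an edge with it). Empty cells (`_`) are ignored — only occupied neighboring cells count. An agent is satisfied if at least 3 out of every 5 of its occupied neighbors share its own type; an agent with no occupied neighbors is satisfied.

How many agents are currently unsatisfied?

(1,2)O 1/1 satisfied
(1,4)O 0/1 not
(2,2)O 1/1 satisfied
(2,4)X 2/3 satisfied
(2,5)X 2/2 satisfied
(3,1)O 0/0 satisfied
(3,3)X 2/2 satisfied
(3,4)X 4/4 satisfied
(3,5)X 3/3 satisfied
(4,3)X 3/3 satisfied
(4,4)X 3/3 satisfied
(4,5)X 2/2 satisfied
(5,1)X 1/1 satisfied
(5,2)X 2/2 satisfied
(5,3)X 2/2 satisfied
Unsatisfied: (1,4) — 1 in total.

1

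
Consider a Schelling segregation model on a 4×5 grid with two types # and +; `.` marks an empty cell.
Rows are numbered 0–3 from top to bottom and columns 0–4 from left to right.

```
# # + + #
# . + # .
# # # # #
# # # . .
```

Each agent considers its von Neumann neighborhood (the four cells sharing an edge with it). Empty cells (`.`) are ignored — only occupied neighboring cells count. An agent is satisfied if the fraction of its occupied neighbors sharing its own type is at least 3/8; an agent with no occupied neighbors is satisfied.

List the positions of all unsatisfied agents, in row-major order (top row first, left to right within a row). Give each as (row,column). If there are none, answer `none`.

(0,0)# 2/2 satisfied
(0,1)# 1/2 satisfied
(0,2)+ 2/3 satisfied
(0,3)+ 1/3 not
(0,4)# 0/1 not
(1,0)# 2/2 satisfied
(1,2)+ 1/3 not
(1,3)# 1/3 not
(2,0)# 3/3 satisfied
(2,1)# 3/3 satisfied
(2,2)# 3/4 satisfied
(2,3)# 3/3 satisfied
(2,4)# 1/1 satisfied
(3,0)# 2/2 satisfied
(3,1)# 3/3 satisfied
(3,2)# 2/2 satisfied

(0,3), (0,4), (1,2), (1,3)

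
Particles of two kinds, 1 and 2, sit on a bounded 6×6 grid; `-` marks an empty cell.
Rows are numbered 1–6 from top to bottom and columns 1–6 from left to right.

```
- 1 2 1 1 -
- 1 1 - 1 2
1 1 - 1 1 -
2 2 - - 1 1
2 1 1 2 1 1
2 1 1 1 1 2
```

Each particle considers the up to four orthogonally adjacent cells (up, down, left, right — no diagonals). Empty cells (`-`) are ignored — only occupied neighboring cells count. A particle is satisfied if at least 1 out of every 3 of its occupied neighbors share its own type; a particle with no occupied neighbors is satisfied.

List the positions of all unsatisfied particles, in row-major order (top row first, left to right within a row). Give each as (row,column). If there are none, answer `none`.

Row 1: (1,2)1 1/2 ok · (1,3)2 0/3 unhappy · (1,4)1 1/2 ok · (1,5)1 2/2 ok
Row 2: (2,2)1 3/3 ok · (2,3)1 1/2 ok · (2,5)1 2/3 ok · (2,6)2 0/1 unhappy
Row 3: (3,1)1 1/2 ok · (3,2)1 2/3 ok · (3,4)1 1/1 ok · (3,5)1 3/3 ok
Row 4: (4,1)2 2/3 ok · (4,2)2 1/3 ok · (4,5)1 3/3 ok · (4,6)1 2/2 ok
Row 5: (5,1)2 2/3 ok · (5,2)1 2/4 ok · (5,3)1 2/3 ok · (5,4)2 0/3 unhappy · (5,5)1 3/4 ok · (5,6)1 2/3 ok
Row 6: (6,1)2 1/2 ok · (6,2)1 2/3 ok · (6,3)1 3/3 ok · (6,4)1 2/3 ok · (6,5)1 2/3 ok · (6,6)2 0/2 unhappy

(1,3), (2,6), (5,4), (6,6)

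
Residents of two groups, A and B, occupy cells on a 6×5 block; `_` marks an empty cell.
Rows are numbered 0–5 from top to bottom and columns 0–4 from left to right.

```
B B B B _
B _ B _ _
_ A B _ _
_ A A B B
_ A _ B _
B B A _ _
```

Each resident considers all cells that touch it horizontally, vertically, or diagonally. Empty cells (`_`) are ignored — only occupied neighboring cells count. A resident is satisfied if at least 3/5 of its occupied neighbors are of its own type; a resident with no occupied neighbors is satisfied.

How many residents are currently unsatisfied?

(0,0)B 2/2 ok
(0,1)B 4/4 ok
(0,2)B 3/3 ok
(0,3)B 2/2 ok
(1,0)B 2/3 ok
(1,2)B 4/5 ok
(2,1)A 2/5 unhappy
(2,2)B 2/5 unhappy
(3,1)A 3/4 ok
(3,2)A 3/6 unhappy
(3,3)B 3/4 ok
(3,4)B 2/2 ok
(4,1)A 3/5 ok
(4,3)B 2/4 unhappy
(5,0)B 1/2 unhappy
(5,1)B 1/3 unhappy
(5,2)A 1/3 unhappy
Unsatisfied: (2,1), (2,2), (3,2), (4,3), (5,0), (5,1), (5,2) — 7 in total.

7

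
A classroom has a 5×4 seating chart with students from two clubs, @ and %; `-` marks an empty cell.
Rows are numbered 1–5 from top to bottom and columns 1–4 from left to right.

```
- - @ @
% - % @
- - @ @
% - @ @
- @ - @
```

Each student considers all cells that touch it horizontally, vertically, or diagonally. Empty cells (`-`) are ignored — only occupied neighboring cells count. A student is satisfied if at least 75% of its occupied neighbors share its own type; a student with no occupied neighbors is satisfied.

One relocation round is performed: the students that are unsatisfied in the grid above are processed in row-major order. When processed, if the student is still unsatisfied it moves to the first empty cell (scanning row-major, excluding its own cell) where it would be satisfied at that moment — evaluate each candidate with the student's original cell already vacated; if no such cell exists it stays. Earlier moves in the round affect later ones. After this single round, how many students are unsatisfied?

0

Initially unsatisfied (in order): (1,3), (1,4), (2,3), (4,1), (5,2).
  (1,3) → (4,2).
  (1,4) → (5,3).
  (2,3) → (1,1).
  (4,1) → (1,2).
  (5,2): now satisfied by earlier moves; stays.
Resulting grid:
% % - -
% - - @
- - @ @
- @ @ @
- @ @ @
All satisfied now.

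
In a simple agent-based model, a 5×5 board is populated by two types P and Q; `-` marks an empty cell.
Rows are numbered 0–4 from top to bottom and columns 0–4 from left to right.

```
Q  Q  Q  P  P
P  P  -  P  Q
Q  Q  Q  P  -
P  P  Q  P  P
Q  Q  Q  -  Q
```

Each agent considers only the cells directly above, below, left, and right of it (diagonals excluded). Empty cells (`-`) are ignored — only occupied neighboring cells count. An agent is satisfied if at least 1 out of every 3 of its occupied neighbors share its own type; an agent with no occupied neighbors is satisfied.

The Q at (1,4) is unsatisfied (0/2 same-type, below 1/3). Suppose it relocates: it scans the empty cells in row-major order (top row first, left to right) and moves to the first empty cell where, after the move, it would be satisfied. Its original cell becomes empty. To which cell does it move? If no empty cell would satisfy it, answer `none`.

(1,2)

Vacating (1,4). Empty cells in order:
  (1,2): 2/4 same-type → satisfied — stop here.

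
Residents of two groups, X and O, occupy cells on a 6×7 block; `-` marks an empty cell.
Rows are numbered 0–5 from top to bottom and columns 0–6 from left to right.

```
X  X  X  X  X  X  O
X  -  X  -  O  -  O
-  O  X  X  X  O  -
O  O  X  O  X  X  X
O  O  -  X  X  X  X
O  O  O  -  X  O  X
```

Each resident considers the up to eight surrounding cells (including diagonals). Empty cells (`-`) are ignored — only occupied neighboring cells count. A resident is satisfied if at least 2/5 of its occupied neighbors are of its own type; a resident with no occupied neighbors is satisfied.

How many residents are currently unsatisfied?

6

(0,0)X 2/2 ✓
(0,1)X 4/4 ✓
(0,2)X 3/3 ✓
(0,3)X 3/4 ✓
(0,4)X 2/3 ✓
(0,5)X 1/4 ✗
(0,6)O 1/2 ✓
(1,0)X 2/3 ✓
(1,2)X 5/6 ✓
(1,4)O 1/6 ✗
(1,6)O 2/3 ✓
(2,1)O 2/6 ✗
(2,2)X 3/6 ✓
(2,3)X 5/7 ✓
(2,4)X 3/6 ✓
(2,5)O 2/6 ✗
(3,0)O 4/4 ✓
(3,1)O 4/6 ✓
(3,2)X 3/7 ✓
(3,3)O 0/7 ✗
(3,4)X 6/8 ✓
(3,5)X 6/7 ✓
(3,6)X 3/4 ✓
(4,0)O 5/5 ✓
(4,1)O 6/7 ✓
(4,3)X 4/6 ✓
(4,4)X 5/7 ✓
(4,5)X 7/8 ✓
(4,6)X 4/5 ✓
(5,0)O 3/3 ✓
(5,1)O 4/4 ✓
(5,2)O 2/3 ✓
(5,4)X 3/4 ✓
(5,5)O 0/5 ✗
(5,6)X 2/3 ✓
Unsatisfied: (0,5), (1,4), (2,1), (2,5), (3,3), (5,5) — 6 in total.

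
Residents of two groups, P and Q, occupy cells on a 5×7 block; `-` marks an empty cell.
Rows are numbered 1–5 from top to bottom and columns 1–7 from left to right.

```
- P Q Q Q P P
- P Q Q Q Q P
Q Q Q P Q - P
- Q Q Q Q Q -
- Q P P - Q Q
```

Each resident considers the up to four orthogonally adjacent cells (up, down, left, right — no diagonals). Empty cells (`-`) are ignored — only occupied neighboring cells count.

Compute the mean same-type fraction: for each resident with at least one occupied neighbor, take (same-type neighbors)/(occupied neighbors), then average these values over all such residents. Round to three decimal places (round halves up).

0.705

(1,2)P 1/2
(1,3)Q 2/3
(1,4)Q 3/3
(1,5)Q 2/3
(1,6)P 1/3
(1,7)P 2/2
(2,2)P 1/3
(2,3)Q 3/4
(2,4)Q 3/4
(2,5)Q 4/4
(2,6)Q 1/3
(2,7)P 2/3
(3,1)Q 1/1
(3,2)Q 3/4
(3,3)Q 3/4
(3,4)P 0/4
(3,5)Q 2/3
(3,7)P 1/1
(4,2)Q 3/3
(4,3)Q 3/4
(4,4)Q 2/4
(4,5)Q 3/3
(4,6)Q 2/2
(5,2)Q 1/2
(5,3)P 1/3
(5,4)P 1/2
(5,6)Q 2/2
(5,7)Q 1/1
Sum over 28 residents: 1/2 + 2/3 + 3/3 + 2/3 + 1/3 + 2/2 + 1/3 + 3/4 + 3/4 + 4/4 + 1/3 + 2/3 + 1/1 + 3/4 + 3/4 + 0/4 + 2/3 + 1/1 + 3/3 + 3/4 + 2/4 + 3/3 + 2/2 + 1/2 + 1/3 + 1/2 + 2/2 + 1/1 = 79/4; mean = 79/4 ÷ 28 = 79/112 = 0.705357… → 0.705.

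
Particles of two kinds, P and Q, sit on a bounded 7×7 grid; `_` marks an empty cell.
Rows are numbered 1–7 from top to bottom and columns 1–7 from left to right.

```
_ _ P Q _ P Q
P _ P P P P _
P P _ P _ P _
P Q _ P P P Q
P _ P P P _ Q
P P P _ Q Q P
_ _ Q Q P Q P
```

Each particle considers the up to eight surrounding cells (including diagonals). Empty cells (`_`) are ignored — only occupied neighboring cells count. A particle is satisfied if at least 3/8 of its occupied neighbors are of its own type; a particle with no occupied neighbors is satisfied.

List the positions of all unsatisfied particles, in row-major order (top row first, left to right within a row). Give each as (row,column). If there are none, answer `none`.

Row 1: (1,3)P 2/3 ok · (1,4)Q 0/4 unhappy · (1,6)P 2/3 ok · (1,7)Q 0/2 unhappy
Row 2: (2,1)P 2/2 ok · (2,3)P 4/5 ok · (2,4)P 4/5 ok · (2,5)P 5/6 ok · (2,6)P 3/4 ok
Row 3: (3,1)P 3/4 ok · (3,2)P 4/5 ok · (3,4)P 5/5 ok · (3,6)P 4/5 ok
Row 4: (4,1)P 3/4 ok · (4,2)Q 0/5 unhappy · (4,4)P 5/5 ok · (4,5)P 6/6 ok · (4,6)P 3/5 ok · (4,7)Q 1/3 unhappy
Row 5: (5,1)P 3/4 ok · (5,3)P 4/5 ok · (5,4)P 5/6 ok · (5,5)P 4/6 ok · (5,7)Q 2/4 ok
Row 6: (6,1)P 2/2 ok · (6,2)P 4/5 ok · (6,3)P 3/5 ok · (6,5)Q 3/6 ok · (6,6)Q 3/7 ok · (6,7)P 1/4 unhappy
Row 7: (7,3)Q 1/3 unhappy · (7,4)Q 2/4 ok · (7,5)P 0/4 unhappy · (7,6)Q 2/5 ok · (7,7)P 1/3 unhappy

(1,4), (1,7), (4,2), (4,7), (6,7), (7,3), (7,5), (7,7)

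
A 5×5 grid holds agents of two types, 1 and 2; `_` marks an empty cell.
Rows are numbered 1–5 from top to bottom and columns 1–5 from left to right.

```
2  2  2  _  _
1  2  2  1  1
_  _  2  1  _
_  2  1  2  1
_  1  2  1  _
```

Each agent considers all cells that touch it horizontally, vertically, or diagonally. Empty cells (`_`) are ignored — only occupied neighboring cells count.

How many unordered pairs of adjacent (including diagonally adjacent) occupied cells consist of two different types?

Scan each occupied cell's neighbors to the right and below (and the two forward diagonals) so each pair is counted once.
From row 1: 3 unlike of 10 pairs (running 3/10).
From row 2: 4 unlike of 10 pairs (running 7/20).
From row 3: 3 unlike of 7 pairs (running 10/27).
From row 4: 6 unlike of 11 pairs (running 16/38).
From row 5: 2 unlike of 2 pairs (running 18/40).
Total adjacent occupied pairs: 40; unlike-type pairs: 18.

18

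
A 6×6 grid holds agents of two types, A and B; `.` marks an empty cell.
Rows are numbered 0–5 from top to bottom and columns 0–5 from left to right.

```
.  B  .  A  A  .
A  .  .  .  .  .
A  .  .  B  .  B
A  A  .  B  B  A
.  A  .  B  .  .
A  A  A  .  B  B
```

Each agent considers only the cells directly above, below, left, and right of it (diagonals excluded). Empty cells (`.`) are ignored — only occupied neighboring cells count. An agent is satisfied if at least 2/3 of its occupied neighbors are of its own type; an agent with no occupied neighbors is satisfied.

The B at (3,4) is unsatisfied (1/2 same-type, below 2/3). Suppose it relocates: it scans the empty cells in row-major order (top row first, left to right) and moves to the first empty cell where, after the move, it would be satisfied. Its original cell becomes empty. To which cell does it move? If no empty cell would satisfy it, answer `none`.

Vacating (3,4). Empty cells in order:
  (0,0): 1/2 same-type → still unsatisfied.
  (0,2): 1/2 same-type → still unsatisfied.
  (0,5): 0/1 same-type → still unsatisfied.
  (1,1): 1/2 same-type → still unsatisfied.
  (1,2): 0/0 same-type → satisfied — stop here.

(1,2)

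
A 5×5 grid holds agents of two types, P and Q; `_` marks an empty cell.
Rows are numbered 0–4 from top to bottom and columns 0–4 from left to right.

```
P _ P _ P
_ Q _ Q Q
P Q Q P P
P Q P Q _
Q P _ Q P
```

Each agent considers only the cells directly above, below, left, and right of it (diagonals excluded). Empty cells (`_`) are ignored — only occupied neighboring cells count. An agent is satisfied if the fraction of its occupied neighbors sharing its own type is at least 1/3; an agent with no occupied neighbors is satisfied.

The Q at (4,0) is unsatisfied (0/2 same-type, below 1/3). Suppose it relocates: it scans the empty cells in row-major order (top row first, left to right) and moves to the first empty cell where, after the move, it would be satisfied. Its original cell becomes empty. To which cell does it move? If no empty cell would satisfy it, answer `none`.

(0,1)

Vacating (4,0). Empty cells in order:
  (0,1): 1/3 same-type → satisfied — stop here.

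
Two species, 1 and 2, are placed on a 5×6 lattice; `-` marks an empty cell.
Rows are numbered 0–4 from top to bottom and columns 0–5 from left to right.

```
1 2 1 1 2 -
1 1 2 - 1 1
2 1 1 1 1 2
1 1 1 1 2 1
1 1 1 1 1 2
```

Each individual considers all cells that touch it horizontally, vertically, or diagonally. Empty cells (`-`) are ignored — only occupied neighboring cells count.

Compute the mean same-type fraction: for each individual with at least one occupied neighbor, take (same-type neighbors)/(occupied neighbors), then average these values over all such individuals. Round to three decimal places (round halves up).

0.592

Row 0: (0,0)1 2/3 · (0,1)2 1/5 · (0,2)1 2/4 · (0,3)1 2/4 · (0,4)2 0/3
Row 1: (1,0)1 3/5 · (1,1)1 5/8 · (1,2)2 1/7 · (1,4)1 4/6 · (1,5)1 2/4
Row 2: (2,0)2 0/5 · (2,1)1 6/8 · (2,2)1 6/7 · (2,3)1 5/7 · (2,4)1 5/7 · (2,5)2 1/5
Row 3: (3,0)1 4/5 · (3,1)1 7/8 · (3,2)1 8/8 · (3,3)1 7/8 · (3,4)2 2/8 · (3,5)1 2/5
Row 4: (4,0)1 3/3 · (4,1)1 5/5 · (4,2)1 5/5 · (4,3)1 4/5 · (4,4)1 3/5 · (4,5)2 1/3
Sum over 28 individuals: 2/3 + 1/5 + 2/4 + 2/4 + 0/3 + 3/5 + 5/8 + 1/7 + 4/6 + 2/4 + 0/5 + 6/8 + 6/7 + 5/7 + 5/7 + 1/5 + 4/5 + 7/8 + 8/8 + 7/8 + 2/8 + 2/5 + 3/3 + 5/5 + 5/5 + 4/5 + 3/5 + 1/3 = 13919/840; mean = 13919/840 ÷ 28 = 13919/23520 = 0.591794… → 0.592.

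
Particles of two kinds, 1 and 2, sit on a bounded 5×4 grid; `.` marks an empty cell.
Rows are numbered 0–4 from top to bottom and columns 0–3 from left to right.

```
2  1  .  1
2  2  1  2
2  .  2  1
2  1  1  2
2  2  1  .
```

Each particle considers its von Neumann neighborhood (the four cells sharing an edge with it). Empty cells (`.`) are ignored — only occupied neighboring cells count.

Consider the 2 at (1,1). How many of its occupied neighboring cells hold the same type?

1

Occupied neighbors of (1,1): (0,1)=1, (1,0)=2, (1,2)=1.
Same type (2): 1 of 3.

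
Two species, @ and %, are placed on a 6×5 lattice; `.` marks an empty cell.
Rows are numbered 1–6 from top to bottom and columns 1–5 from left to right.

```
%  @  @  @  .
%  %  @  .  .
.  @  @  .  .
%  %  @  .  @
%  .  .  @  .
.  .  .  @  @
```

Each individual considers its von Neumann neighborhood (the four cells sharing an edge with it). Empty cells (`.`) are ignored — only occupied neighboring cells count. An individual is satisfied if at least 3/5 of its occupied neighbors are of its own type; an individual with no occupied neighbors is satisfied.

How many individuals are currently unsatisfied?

Row 1: (1,1)% 1/2 not · (1,2)@ 1/3 not · (1,3)@ 3/3 satisfied · (1,4)@ 1/1 satisfied
Row 2: (2,1)% 2/2 satisfied · (2,2)% 1/4 not · (2,3)@ 2/3 satisfied
Row 3: (3,2)@ 1/3 not · (3,3)@ 3/3 satisfied
Row 4: (4,1)% 2/2 satisfied · (4,2)% 1/3 not · (4,3)@ 1/2 not · (4,5)@ 0/0 satisfied
Row 5: (5,1)% 1/1 satisfied · (5,4)@ 1/1 satisfied
Row 6: (6,4)@ 2/2 satisfied · (6,5)@ 1/1 satisfied
Unsatisfied: (1,1), (1,2), (2,2), (3,2), (4,2), (4,3) — 6 in total.

6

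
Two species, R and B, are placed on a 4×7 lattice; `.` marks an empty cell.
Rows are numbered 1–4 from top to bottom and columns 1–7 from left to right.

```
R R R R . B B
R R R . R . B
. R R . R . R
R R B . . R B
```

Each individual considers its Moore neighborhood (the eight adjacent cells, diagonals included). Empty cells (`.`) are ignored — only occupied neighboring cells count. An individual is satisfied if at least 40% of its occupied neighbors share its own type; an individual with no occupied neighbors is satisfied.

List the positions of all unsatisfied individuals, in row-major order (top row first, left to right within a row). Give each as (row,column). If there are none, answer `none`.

(3,7), (4,3), (4,7)

Row 1: (1,1)R 3/3 ✓ · (1,2)R 5/5 ✓ · (1,3)R 4/4 ✓ · (1,4)R 3/3 ✓ · (1,6)B 2/3 ✓ · (1,7)B 2/2 ✓
Row 2: (2,1)R 4/4 ✓ · (2,2)R 7/7 ✓ · (2,3)R 6/6 ✓ · (2,5)R 2/3 ✓ · (2,7)B 2/3 ✓
Row 3: (3,2)R 6/7 ✓ · (3,3)R 4/5 ✓ · (3,5)R 2/2 ✓ · (3,7)R 1/3 ✗
Row 4: (4,1)R 2/2 ✓ · (4,2)R 3/4 ✓ · (4,3)B 0/3 ✗ · (4,6)R 2/3 ✓ · (4,7)B 0/2 ✗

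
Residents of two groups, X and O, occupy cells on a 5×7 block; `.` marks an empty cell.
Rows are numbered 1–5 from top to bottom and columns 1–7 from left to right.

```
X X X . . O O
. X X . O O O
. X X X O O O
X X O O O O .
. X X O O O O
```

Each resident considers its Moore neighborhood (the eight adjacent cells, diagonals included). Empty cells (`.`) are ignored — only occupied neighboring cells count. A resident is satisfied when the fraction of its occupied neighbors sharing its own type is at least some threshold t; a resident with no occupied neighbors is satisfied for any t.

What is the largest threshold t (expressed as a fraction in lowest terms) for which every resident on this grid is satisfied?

1/4

(1,1)X 2/2
(1,2)X 4/4
(1,3)X 3/3
(1,6)O 4/4
(1,7)O 3/3
(2,2)X 6/6
(2,3)X 6/6
(2,5)O 4/5
(2,6)O 7/7
(2,7)O 5/5
(3,2)X 5/6
(3,3)X 5/7
(3,4)X 2/7
(3,5)O 6/7
(3,6)O 7/7
(3,7)O 4/4
(4,1)X 3/3
(4,2)X 5/6
(4,3)O 2/8
(4,4)O 5/8
(4,5)O 7/8
(4,6)O 7/7
(5,2)X 3/4
(5,3)X 2/5
(5,4)O 4/5
(5,5)O 5/5
(5,6)O 4/4
(5,7)O 2/2
The smallest same-type fraction is 2/8 at (4,3), which reduces to 1/4. Any threshold above that leaves this resident unsatisfied.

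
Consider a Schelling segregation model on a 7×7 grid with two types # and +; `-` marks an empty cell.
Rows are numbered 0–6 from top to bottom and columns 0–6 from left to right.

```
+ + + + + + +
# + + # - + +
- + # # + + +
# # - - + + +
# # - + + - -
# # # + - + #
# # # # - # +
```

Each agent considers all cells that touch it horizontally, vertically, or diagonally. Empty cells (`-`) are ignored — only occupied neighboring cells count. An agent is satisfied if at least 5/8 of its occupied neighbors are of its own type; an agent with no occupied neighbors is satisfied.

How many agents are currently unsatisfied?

(0,0)+ 2/3 ✓
(0,1)+ 4/5 ✓
(0,2)+ 4/5 ✓
(0,3)+ 3/4 ✓
(0,4)+ 3/4 ✓
(0,5)+ 4/4 ✓
(0,6)+ 3/3 ✓
(1,0)# 0/4 ✗
(1,1)+ 5/7 ✓
(1,2)+ 5/8 ✓
(1,3)# 2/7 ✗
(1,5)+ 7/7 ✓
(1,6)+ 5/5 ✓
(2,1)+ 2/6 ✗
(2,2)# 3/6 ✗
(2,3)# 2/5 ✗
(2,4)+ 4/6 ✓
(2,5)+ 7/7 ✓
(2,6)+ 5/5 ✓
(3,0)# 3/4 ✓
(3,1)# 4/5 ✓
(3,4)+ 5/6 ✓
(3,5)+ 6/6 ✓
(3,6)+ 3/3 ✓
(4,0)# 5/5 ✓
(4,1)# 6/6 ✓
(4,3)+ 3/4 ✓
(4,4)+ 5/5 ✓
(5,0)# 5/5 ✓
(5,1)# 7/7 ✓
(5,2)# 5/7 ✓
(5,3)+ 2/5 ✗
(5,5)+ 2/4 ✗
(5,6)# 1/3 ✗
(6,0)# 3/3 ✓
(6,1)# 5/5 ✓
(6,2)# 4/5 ✓
(6,3)# 2/3 ✓
(6,5)# 1/3 ✗
(6,6)+ 1/3 ✗
Unsatisfied: (1,0), (1,3), (2,1), (2,2), (2,3), (5,3), (5,5), (5,6), (6,5), (6,6) — 10 in total.

10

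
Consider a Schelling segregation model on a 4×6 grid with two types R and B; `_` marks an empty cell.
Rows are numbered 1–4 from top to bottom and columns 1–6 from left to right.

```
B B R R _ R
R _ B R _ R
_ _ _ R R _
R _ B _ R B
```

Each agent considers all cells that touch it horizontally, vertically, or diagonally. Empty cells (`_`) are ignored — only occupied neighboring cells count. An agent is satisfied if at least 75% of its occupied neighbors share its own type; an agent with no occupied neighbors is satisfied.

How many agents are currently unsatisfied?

10

Row 1: (1,1)B 1/2 ✗ · (1,2)B 2/4 ✗ · (1,3)R 2/4 ✗ · (1,4)R 2/3 ✗ · (1,6)R 1/1 ✓
Row 2: (2,1)R 0/2 ✗ · (2,3)B 1/5 ✗ · (2,4)R 4/5 ✓ · (2,6)R 2/2 ✓
Row 3: (3,4)R 3/5 ✗ · (3,5)R 4/5 ✓
Row 4: (4,1)R 0/0 ✓ · (4,3)B 0/1 ✗ · (4,5)R 2/3 ✗ · (4,6)B 0/2 ✗
Unsatisfied: (1,1), (1,2), (1,3), (1,4), (2,1), (2,3), (3,4), (4,3), (4,5), (4,6) — 10 in total.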